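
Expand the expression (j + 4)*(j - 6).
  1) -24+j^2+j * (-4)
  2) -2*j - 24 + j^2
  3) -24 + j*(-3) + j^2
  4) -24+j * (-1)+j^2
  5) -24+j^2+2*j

Expanding (j + 4)*(j - 6):
= -2*j - 24 + j^2
2) -2*j - 24 + j^2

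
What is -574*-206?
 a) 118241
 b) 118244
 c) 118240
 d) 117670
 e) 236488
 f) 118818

-574 * -206 = 118244
b) 118244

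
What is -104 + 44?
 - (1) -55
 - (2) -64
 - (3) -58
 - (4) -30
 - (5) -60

-104 + 44 = -60
5) -60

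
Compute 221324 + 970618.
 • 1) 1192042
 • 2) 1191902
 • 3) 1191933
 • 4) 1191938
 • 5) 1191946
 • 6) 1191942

221324 + 970618 = 1191942
6) 1191942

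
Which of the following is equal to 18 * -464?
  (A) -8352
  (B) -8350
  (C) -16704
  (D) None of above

18 * -464 = -8352
A) -8352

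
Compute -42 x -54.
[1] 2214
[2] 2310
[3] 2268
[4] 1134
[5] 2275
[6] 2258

-42 * -54 = 2268
3) 2268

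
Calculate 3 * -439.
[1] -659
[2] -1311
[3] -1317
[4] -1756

3 * -439 = -1317
3) -1317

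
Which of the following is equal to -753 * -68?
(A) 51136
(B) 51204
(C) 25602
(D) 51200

-753 * -68 = 51204
B) 51204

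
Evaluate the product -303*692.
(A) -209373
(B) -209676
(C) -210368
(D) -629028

-303 * 692 = -209676
B) -209676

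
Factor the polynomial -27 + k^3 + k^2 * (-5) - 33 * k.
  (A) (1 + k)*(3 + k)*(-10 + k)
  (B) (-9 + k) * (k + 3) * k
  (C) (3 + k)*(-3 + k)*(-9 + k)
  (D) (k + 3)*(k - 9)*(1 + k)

We need to factor -27 + k^3 + k^2 * (-5) - 33 * k.
The factored form is (k + 3)*(k - 9)*(1 + k).
D) (k + 3)*(k - 9)*(1 + k)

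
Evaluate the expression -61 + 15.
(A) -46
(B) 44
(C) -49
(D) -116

-61 + 15 = -46
A) -46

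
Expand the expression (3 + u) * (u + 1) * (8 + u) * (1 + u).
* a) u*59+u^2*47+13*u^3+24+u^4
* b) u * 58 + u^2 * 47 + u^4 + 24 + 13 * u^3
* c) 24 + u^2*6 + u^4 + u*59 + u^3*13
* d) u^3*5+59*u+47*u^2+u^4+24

Expanding (3 + u) * (u + 1) * (8 + u) * (1 + u):
= u*59+u^2*47+13*u^3+24+u^4
a) u*59+u^2*47+13*u^3+24+u^4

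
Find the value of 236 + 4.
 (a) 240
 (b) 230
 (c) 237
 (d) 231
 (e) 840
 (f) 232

236 + 4 = 240
a) 240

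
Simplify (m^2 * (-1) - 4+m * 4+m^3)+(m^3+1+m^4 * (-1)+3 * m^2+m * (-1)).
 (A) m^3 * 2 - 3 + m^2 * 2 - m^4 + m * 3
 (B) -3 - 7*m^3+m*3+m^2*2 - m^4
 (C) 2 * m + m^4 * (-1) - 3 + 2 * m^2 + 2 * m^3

Adding the polynomials and combining like terms:
(m^2*(-1) - 4 + m*4 + m^3) + (m^3 + 1 + m^4*(-1) + 3*m^2 + m*(-1))
= m^3 * 2 - 3 + m^2 * 2 - m^4 + m * 3
A) m^3 * 2 - 3 + m^2 * 2 - m^4 + m * 3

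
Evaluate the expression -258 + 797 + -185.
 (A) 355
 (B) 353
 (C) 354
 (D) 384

First: -258 + 797 = 539
Then: 539 + -185 = 354
C) 354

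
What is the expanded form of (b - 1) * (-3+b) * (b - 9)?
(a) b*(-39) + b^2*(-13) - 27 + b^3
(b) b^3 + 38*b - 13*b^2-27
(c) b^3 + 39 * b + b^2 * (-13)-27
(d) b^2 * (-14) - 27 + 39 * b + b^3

Expanding (b - 1) * (-3+b) * (b - 9):
= b^3 + 39 * b + b^2 * (-13)-27
c) b^3 + 39 * b + b^2 * (-13)-27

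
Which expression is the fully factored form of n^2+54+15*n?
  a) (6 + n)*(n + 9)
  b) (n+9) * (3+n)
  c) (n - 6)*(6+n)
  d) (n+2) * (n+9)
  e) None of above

We need to factor n^2+54+15*n.
The factored form is (6 + n)*(n + 9).
a) (6 + n)*(n + 9)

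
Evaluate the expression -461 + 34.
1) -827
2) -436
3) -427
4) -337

-461 + 34 = -427
3) -427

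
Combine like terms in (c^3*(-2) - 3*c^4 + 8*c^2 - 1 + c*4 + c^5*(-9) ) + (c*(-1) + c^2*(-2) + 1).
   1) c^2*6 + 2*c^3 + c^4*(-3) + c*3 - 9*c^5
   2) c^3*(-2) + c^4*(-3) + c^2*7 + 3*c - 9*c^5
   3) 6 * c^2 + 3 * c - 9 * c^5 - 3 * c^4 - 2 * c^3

Adding the polynomials and combining like terms:
(c^3*(-2) - 3*c^4 + 8*c^2 - 1 + c*4 + c^5*(-9)) + (c*(-1) + c^2*(-2) + 1)
= 6 * c^2 + 3 * c - 9 * c^5 - 3 * c^4 - 2 * c^3
3) 6 * c^2 + 3 * c - 9 * c^5 - 3 * c^4 - 2 * c^3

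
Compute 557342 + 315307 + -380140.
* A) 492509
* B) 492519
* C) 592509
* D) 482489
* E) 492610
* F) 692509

First: 557342 + 315307 = 872649
Then: 872649 + -380140 = 492509
A) 492509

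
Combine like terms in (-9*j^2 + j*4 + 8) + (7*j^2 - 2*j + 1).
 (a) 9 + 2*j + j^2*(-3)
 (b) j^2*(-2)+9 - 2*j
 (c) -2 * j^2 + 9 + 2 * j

Adding the polynomials and combining like terms:
(-9*j^2 + j*4 + 8) + (7*j^2 - 2*j + 1)
= -2 * j^2 + 9 + 2 * j
c) -2 * j^2 + 9 + 2 * j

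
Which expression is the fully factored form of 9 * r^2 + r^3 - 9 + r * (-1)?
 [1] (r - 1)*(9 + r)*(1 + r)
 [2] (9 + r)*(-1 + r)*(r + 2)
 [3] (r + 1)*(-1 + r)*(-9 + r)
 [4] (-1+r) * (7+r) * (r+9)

We need to factor 9 * r^2 + r^3 - 9 + r * (-1).
The factored form is (r - 1)*(9 + r)*(1 + r).
1) (r - 1)*(9 + r)*(1 + r)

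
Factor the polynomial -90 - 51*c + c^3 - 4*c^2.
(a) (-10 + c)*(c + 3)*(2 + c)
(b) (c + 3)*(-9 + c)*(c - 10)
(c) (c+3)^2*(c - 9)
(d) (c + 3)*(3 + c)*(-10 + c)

We need to factor -90 - 51*c + c^3 - 4*c^2.
The factored form is (c + 3)*(3 + c)*(-10 + c).
d) (c + 3)*(3 + c)*(-10 + c)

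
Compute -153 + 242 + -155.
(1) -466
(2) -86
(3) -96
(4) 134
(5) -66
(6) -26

First: -153 + 242 = 89
Then: 89 + -155 = -66
5) -66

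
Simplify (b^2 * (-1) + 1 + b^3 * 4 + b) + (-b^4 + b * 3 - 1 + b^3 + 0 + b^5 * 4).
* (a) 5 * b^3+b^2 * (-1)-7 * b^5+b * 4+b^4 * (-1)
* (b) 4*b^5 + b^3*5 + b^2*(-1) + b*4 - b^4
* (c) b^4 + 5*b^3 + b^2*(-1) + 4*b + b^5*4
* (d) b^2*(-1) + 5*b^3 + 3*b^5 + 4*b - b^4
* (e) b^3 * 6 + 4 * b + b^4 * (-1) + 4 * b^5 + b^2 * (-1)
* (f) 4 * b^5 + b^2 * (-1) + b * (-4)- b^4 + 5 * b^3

Adding the polynomials and combining like terms:
(b^2*(-1) + 1 + b^3*4 + b) + (-b^4 + b*3 - 1 + b^3 + 0 + b^5*4)
= 4*b^5 + b^3*5 + b^2*(-1) + b*4 - b^4
b) 4*b^5 + b^3*5 + b^2*(-1) + b*4 - b^4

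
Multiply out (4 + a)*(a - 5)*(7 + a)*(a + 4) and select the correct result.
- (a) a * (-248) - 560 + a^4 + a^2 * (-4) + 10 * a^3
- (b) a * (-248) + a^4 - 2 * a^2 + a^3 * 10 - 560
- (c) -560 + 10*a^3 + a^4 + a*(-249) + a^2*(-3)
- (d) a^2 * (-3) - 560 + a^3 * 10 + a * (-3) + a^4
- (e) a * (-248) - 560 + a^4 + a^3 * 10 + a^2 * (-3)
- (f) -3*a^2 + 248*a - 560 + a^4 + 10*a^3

Expanding (4 + a)*(a - 5)*(7 + a)*(a + 4):
= a * (-248) - 560 + a^4 + a^3 * 10 + a^2 * (-3)
e) a * (-248) - 560 + a^4 + a^3 * 10 + a^2 * (-3)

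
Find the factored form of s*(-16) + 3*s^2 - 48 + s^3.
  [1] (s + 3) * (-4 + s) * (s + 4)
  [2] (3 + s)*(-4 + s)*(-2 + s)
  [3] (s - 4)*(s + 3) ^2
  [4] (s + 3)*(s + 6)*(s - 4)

We need to factor s*(-16) + 3*s^2 - 48 + s^3.
The factored form is (s + 3) * (-4 + s) * (s + 4).
1) (s + 3) * (-4 + s) * (s + 4)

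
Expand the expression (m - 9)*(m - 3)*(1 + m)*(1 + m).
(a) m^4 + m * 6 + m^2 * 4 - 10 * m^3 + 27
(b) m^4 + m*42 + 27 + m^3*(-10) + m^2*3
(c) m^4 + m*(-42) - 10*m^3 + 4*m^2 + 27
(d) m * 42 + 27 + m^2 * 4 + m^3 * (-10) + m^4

Expanding (m - 9)*(m - 3)*(1 + m)*(1 + m):
= m * 42 + 27 + m^2 * 4 + m^3 * (-10) + m^4
d) m * 42 + 27 + m^2 * 4 + m^3 * (-10) + m^4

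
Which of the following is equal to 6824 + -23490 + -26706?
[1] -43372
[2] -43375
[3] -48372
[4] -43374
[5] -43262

First: 6824 + -23490 = -16666
Then: -16666 + -26706 = -43372
1) -43372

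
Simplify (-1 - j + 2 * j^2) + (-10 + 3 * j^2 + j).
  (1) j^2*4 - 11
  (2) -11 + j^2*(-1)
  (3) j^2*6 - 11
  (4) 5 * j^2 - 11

Adding the polynomials and combining like terms:
(-1 - j + 2*j^2) + (-10 + 3*j^2 + j)
= 5 * j^2 - 11
4) 5 * j^2 - 11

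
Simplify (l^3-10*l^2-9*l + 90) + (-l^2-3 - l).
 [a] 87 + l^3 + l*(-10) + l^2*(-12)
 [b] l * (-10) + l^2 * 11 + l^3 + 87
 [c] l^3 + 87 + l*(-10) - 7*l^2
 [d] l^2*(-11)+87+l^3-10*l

Adding the polynomials and combining like terms:
(l^3 - 10*l^2 - 9*l + 90) + (-l^2 - 3 - l)
= l^2*(-11)+87+l^3-10*l
d) l^2*(-11)+87+l^3-10*l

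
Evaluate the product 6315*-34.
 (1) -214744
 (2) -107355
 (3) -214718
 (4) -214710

6315 * -34 = -214710
4) -214710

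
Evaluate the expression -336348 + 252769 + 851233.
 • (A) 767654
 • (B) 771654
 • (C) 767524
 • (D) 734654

First: -336348 + 252769 = -83579
Then: -83579 + 851233 = 767654
A) 767654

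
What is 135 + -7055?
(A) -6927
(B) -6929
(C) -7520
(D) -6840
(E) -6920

135 + -7055 = -6920
E) -6920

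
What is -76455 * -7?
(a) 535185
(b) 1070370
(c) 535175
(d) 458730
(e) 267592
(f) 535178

-76455 * -7 = 535185
a) 535185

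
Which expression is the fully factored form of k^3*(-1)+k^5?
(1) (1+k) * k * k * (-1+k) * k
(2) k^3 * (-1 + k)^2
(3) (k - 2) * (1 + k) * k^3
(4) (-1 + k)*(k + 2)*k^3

We need to factor k^3*(-1)+k^5.
The factored form is (1+k) * k * k * (-1+k) * k.
1) (1+k) * k * k * (-1+k) * k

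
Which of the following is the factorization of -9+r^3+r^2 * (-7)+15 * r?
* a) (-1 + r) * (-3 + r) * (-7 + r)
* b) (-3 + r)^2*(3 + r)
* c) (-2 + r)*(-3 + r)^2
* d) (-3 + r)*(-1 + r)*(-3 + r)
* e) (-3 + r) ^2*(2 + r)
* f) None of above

We need to factor -9+r^3+r^2 * (-7)+15 * r.
The factored form is (-3 + r)*(-1 + r)*(-3 + r).
d) (-3 + r)*(-1 + r)*(-3 + r)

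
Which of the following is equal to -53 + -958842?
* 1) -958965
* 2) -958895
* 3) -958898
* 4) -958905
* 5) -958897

-53 + -958842 = -958895
2) -958895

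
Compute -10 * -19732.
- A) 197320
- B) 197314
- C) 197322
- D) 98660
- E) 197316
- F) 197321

-10 * -19732 = 197320
A) 197320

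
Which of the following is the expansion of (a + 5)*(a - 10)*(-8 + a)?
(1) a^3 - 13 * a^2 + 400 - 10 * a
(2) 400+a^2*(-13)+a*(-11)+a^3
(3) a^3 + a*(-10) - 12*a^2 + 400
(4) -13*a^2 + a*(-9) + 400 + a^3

Expanding (a + 5)*(a - 10)*(-8 + a):
= a^3 - 13 * a^2 + 400 - 10 * a
1) a^3 - 13 * a^2 + 400 - 10 * a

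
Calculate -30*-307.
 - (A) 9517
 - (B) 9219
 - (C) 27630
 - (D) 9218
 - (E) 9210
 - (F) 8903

-30 * -307 = 9210
E) 9210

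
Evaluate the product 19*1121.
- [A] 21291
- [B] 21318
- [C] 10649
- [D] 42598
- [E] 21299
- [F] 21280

19 * 1121 = 21299
E) 21299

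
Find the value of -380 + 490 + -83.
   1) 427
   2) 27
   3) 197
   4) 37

First: -380 + 490 = 110
Then: 110 + -83 = 27
2) 27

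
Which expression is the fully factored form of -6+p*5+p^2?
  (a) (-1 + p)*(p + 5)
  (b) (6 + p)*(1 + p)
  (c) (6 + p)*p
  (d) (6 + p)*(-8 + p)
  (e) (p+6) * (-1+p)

We need to factor -6+p*5+p^2.
The factored form is (p+6) * (-1+p).
e) (p+6) * (-1+p)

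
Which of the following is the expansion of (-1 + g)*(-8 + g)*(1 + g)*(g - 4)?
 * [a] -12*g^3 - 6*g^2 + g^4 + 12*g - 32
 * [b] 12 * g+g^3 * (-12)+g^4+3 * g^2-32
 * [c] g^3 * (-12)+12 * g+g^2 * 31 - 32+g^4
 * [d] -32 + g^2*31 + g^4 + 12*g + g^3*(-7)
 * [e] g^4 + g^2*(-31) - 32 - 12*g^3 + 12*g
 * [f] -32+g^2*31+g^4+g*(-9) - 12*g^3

Expanding (-1 + g)*(-8 + g)*(1 + g)*(g - 4):
= g^3 * (-12)+12 * g+g^2 * 31 - 32+g^4
c) g^3 * (-12)+12 * g+g^2 * 31 - 32+g^4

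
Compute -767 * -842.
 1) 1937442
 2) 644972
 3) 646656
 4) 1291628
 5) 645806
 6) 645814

-767 * -842 = 645814
6) 645814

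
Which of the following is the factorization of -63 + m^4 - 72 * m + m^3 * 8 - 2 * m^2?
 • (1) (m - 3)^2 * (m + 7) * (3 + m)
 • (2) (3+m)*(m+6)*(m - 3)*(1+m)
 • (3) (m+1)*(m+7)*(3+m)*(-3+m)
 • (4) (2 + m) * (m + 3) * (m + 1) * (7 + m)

We need to factor -63 + m^4 - 72 * m + m^3 * 8 - 2 * m^2.
The factored form is (m+1)*(m+7)*(3+m)*(-3+m).
3) (m+1)*(m+7)*(3+m)*(-3+m)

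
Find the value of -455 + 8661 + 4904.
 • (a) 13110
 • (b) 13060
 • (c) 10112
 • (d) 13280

First: -455 + 8661 = 8206
Then: 8206 + 4904 = 13110
a) 13110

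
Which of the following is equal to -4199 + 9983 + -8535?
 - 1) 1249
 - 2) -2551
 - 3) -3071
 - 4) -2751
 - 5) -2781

First: -4199 + 9983 = 5784
Then: 5784 + -8535 = -2751
4) -2751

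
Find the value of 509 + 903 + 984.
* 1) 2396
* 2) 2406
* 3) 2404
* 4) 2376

First: 509 + 903 = 1412
Then: 1412 + 984 = 2396
1) 2396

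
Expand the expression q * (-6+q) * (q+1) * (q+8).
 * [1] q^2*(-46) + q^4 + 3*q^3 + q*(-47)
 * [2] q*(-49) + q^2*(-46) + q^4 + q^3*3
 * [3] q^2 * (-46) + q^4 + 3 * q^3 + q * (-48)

Expanding q * (-6+q) * (q+1) * (q+8):
= q^2 * (-46) + q^4 + 3 * q^3 + q * (-48)
3) q^2 * (-46) + q^4 + 3 * q^3 + q * (-48)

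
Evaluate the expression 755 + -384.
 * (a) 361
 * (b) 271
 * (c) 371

755 + -384 = 371
c) 371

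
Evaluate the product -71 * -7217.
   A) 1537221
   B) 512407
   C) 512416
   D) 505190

-71 * -7217 = 512407
B) 512407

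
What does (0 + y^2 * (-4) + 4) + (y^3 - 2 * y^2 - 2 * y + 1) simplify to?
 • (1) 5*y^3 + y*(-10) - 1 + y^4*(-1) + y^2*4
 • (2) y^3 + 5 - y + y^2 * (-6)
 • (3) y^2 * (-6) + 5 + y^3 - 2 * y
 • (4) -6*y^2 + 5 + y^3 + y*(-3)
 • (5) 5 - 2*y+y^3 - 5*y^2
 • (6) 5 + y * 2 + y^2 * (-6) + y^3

Adding the polynomials and combining like terms:
(0 + y^2*(-4) + 4) + (y^3 - 2*y^2 - 2*y + 1)
= y^2 * (-6) + 5 + y^3 - 2 * y
3) y^2 * (-6) + 5 + y^3 - 2 * y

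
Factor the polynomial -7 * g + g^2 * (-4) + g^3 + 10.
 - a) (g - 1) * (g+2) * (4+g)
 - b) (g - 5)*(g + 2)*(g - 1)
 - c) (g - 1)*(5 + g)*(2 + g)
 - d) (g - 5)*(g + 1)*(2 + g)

We need to factor -7 * g + g^2 * (-4) + g^3 + 10.
The factored form is (g - 5)*(g + 2)*(g - 1).
b) (g - 5)*(g + 2)*(g - 1)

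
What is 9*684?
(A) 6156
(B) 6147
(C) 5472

9 * 684 = 6156
A) 6156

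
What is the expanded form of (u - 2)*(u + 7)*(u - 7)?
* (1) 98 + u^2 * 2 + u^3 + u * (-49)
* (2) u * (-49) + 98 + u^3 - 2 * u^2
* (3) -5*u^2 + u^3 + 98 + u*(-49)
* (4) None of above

Expanding (u - 2)*(u + 7)*(u - 7):
= u * (-49) + 98 + u^3 - 2 * u^2
2) u * (-49) + 98 + u^3 - 2 * u^2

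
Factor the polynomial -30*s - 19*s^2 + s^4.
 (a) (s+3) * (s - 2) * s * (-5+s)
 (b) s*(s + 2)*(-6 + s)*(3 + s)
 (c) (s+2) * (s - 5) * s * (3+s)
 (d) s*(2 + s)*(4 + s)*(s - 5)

We need to factor -30*s - 19*s^2 + s^4.
The factored form is (s+2) * (s - 5) * s * (3+s).
c) (s+2) * (s - 5) * s * (3+s)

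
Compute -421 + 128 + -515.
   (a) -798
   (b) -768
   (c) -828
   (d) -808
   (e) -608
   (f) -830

First: -421 + 128 = -293
Then: -293 + -515 = -808
d) -808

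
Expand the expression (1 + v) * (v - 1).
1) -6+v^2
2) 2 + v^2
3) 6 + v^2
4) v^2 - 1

Expanding (1 + v) * (v - 1):
= v^2 - 1
4) v^2 - 1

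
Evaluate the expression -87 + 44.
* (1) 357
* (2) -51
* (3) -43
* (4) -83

-87 + 44 = -43
3) -43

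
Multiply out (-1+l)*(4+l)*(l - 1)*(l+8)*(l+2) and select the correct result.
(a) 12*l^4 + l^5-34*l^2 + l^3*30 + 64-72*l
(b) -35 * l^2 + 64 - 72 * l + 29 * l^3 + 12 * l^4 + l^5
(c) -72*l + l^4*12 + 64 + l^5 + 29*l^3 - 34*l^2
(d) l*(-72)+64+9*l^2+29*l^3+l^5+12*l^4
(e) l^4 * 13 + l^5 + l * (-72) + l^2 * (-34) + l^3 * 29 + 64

Expanding (-1+l)*(4+l)*(l - 1)*(l+8)*(l+2):
= -72*l + l^4*12 + 64 + l^5 + 29*l^3 - 34*l^2
c) -72*l + l^4*12 + 64 + l^5 + 29*l^3 - 34*l^2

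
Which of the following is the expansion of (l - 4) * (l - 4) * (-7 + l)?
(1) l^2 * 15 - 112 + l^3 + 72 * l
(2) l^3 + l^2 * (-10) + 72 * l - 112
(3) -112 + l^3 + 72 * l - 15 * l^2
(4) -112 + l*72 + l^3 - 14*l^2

Expanding (l - 4) * (l - 4) * (-7 + l):
= -112 + l^3 + 72 * l - 15 * l^2
3) -112 + l^3 + 72 * l - 15 * l^2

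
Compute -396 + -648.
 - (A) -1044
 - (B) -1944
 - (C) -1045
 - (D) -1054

-396 + -648 = -1044
A) -1044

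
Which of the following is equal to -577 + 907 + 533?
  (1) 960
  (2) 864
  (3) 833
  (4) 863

First: -577 + 907 = 330
Then: 330 + 533 = 863
4) 863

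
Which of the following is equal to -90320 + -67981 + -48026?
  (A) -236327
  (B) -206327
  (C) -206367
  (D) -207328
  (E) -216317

First: -90320 + -67981 = -158301
Then: -158301 + -48026 = -206327
B) -206327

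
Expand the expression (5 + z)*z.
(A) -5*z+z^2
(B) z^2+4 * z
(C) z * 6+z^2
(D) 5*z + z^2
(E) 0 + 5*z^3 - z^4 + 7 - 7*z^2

Expanding (5 + z)*z:
= 5*z + z^2
D) 5*z + z^2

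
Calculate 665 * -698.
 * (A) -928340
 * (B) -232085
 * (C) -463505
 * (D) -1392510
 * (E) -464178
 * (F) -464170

665 * -698 = -464170
F) -464170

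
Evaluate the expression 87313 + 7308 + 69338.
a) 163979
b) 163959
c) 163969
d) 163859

First: 87313 + 7308 = 94621
Then: 94621 + 69338 = 163959
b) 163959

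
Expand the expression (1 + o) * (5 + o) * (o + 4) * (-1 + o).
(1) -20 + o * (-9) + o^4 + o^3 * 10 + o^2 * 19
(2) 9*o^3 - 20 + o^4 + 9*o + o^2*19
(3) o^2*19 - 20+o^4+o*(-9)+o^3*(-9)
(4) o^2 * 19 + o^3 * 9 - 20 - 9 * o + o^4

Expanding (1 + o) * (5 + o) * (o + 4) * (-1 + o):
= o^2 * 19 + o^3 * 9 - 20 - 9 * o + o^4
4) o^2 * 19 + o^3 * 9 - 20 - 9 * o + o^4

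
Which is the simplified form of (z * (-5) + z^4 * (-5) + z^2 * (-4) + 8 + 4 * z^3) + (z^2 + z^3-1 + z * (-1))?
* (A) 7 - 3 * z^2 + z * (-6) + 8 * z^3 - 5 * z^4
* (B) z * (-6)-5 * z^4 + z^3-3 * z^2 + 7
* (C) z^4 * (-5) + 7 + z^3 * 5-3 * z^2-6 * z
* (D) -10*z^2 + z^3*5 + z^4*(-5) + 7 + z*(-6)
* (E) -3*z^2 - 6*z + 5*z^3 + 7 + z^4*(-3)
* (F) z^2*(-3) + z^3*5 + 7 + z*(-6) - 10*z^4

Adding the polynomials and combining like terms:
(z*(-5) + z^4*(-5) + z^2*(-4) + 8 + 4*z^3) + (z^2 + z^3 - 1 + z*(-1))
= z^4 * (-5) + 7 + z^3 * 5-3 * z^2-6 * z
C) z^4 * (-5) + 7 + z^3 * 5-3 * z^2-6 * z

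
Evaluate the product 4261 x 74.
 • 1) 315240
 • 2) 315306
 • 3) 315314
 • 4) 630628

4261 * 74 = 315314
3) 315314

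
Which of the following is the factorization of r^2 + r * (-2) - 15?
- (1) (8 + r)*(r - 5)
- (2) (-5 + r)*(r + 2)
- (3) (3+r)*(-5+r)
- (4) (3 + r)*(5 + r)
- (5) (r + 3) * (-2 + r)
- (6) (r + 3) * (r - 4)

We need to factor r^2 + r * (-2) - 15.
The factored form is (3+r)*(-5+r).
3) (3+r)*(-5+r)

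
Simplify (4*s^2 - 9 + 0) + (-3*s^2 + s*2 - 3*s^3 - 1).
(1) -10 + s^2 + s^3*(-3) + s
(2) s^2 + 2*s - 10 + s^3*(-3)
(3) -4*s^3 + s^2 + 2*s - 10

Adding the polynomials and combining like terms:
(4*s^2 - 9 + 0) + (-3*s^2 + s*2 - 3*s^3 - 1)
= s^2 + 2*s - 10 + s^3*(-3)
2) s^2 + 2*s - 10 + s^3*(-3)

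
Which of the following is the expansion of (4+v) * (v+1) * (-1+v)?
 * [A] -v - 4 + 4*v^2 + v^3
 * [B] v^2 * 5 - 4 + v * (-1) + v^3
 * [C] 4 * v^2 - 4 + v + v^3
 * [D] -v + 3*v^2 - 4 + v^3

Expanding (4+v) * (v+1) * (-1+v):
= -v - 4 + 4*v^2 + v^3
A) -v - 4 + 4*v^2 + v^3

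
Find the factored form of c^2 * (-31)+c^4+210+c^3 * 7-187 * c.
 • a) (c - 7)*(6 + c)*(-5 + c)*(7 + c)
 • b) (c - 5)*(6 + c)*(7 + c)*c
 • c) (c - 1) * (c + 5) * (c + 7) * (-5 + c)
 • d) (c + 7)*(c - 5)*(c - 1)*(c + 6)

We need to factor c^2 * (-31)+c^4+210+c^3 * 7-187 * c.
The factored form is (c + 7)*(c - 5)*(c - 1)*(c + 6).
d) (c + 7)*(c - 5)*(c - 1)*(c + 6)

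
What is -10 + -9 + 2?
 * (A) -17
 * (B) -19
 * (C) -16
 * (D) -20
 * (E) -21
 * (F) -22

First: -10 + -9 = -19
Then: -19 + 2 = -17
A) -17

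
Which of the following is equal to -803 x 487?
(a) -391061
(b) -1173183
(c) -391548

-803 * 487 = -391061
a) -391061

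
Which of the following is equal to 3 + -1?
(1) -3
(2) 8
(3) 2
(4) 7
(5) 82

3 + -1 = 2
3) 2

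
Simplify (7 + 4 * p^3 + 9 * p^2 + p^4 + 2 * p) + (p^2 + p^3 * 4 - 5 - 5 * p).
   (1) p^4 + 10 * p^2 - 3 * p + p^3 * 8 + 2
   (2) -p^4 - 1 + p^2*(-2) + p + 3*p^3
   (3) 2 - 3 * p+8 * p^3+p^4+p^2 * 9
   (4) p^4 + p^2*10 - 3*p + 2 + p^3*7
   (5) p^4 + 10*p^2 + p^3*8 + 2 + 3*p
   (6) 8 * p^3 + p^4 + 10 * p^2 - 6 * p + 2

Adding the polynomials and combining like terms:
(7 + 4*p^3 + 9*p^2 + p^4 + 2*p) + (p^2 + p^3*4 - 5 - 5*p)
= p^4 + 10 * p^2 - 3 * p + p^3 * 8 + 2
1) p^4 + 10 * p^2 - 3 * p + p^3 * 8 + 2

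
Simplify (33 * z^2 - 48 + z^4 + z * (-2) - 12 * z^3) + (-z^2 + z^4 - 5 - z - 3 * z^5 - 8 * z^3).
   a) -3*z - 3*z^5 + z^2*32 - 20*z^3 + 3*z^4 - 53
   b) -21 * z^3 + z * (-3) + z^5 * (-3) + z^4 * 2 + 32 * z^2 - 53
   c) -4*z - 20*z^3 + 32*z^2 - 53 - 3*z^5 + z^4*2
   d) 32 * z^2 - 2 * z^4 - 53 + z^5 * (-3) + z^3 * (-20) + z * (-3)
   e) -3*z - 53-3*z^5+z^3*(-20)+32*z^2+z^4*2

Adding the polynomials and combining like terms:
(33*z^2 - 48 + z^4 + z*(-2) - 12*z^3) + (-z^2 + z^4 - 5 - z - 3*z^5 - 8*z^3)
= -3*z - 53-3*z^5+z^3*(-20)+32*z^2+z^4*2
e) -3*z - 53-3*z^5+z^3*(-20)+32*z^2+z^4*2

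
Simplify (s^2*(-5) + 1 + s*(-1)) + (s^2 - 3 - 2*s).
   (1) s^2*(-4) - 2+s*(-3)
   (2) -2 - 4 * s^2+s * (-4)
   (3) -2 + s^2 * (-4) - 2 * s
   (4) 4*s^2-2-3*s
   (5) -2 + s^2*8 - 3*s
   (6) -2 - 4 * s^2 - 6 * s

Adding the polynomials and combining like terms:
(s^2*(-5) + 1 + s*(-1)) + (s^2 - 3 - 2*s)
= s^2*(-4) - 2+s*(-3)
1) s^2*(-4) - 2+s*(-3)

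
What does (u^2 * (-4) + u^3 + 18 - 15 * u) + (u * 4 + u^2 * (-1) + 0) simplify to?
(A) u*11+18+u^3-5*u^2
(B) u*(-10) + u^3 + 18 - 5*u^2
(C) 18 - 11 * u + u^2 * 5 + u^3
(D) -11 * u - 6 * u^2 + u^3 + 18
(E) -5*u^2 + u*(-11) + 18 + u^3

Adding the polynomials and combining like terms:
(u^2*(-4) + u^3 + 18 - 15*u) + (u*4 + u^2*(-1) + 0)
= -5*u^2 + u*(-11) + 18 + u^3
E) -5*u^2 + u*(-11) + 18 + u^3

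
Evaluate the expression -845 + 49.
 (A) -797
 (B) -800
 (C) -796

-845 + 49 = -796
C) -796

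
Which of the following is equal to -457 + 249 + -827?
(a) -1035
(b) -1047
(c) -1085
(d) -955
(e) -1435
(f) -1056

First: -457 + 249 = -208
Then: -208 + -827 = -1035
a) -1035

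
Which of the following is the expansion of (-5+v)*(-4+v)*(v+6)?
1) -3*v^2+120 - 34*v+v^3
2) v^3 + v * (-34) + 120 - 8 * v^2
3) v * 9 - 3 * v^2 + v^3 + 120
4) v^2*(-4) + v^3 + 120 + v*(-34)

Expanding (-5+v)*(-4+v)*(v+6):
= -3*v^2+120 - 34*v+v^3
1) -3*v^2+120 - 34*v+v^3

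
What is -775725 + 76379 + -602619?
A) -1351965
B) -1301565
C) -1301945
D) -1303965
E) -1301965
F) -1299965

First: -775725 + 76379 = -699346
Then: -699346 + -602619 = -1301965
E) -1301965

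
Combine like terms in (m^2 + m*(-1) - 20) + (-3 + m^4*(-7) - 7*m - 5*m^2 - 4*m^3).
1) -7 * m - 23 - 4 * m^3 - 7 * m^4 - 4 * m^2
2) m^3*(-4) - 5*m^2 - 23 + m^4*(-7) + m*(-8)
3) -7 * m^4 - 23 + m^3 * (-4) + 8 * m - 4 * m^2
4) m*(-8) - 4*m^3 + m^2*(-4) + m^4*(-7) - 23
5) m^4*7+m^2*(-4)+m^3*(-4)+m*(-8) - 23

Adding the polynomials and combining like terms:
(m^2 + m*(-1) - 20) + (-3 + m^4*(-7) - 7*m - 5*m^2 - 4*m^3)
= m*(-8) - 4*m^3 + m^2*(-4) + m^4*(-7) - 23
4) m*(-8) - 4*m^3 + m^2*(-4) + m^4*(-7) - 23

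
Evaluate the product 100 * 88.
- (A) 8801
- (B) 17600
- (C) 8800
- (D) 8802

100 * 88 = 8800
C) 8800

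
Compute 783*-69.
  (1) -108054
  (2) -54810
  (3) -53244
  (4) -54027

783 * -69 = -54027
4) -54027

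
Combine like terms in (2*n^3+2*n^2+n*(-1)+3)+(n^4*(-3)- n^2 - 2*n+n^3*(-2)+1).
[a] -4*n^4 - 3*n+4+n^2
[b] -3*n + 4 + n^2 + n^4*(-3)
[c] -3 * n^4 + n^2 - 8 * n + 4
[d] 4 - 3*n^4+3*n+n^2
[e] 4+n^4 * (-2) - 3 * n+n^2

Adding the polynomials and combining like terms:
(2*n^3 + 2*n^2 + n*(-1) + 3) + (n^4*(-3) - n^2 - 2*n + n^3*(-2) + 1)
= -3*n + 4 + n^2 + n^4*(-3)
b) -3*n + 4 + n^2 + n^4*(-3)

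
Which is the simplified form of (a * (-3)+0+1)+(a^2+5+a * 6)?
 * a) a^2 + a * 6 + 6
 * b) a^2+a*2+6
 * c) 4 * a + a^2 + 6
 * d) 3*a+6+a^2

Adding the polynomials and combining like terms:
(a*(-3) + 0 + 1) + (a^2 + 5 + a*6)
= 3*a+6+a^2
d) 3*a+6+a^2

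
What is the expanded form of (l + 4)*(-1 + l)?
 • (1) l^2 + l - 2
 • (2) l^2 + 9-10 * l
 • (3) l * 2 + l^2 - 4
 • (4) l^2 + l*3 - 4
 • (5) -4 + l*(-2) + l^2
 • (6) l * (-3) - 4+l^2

Expanding (l + 4)*(-1 + l):
= l^2 + l*3 - 4
4) l^2 + l*3 - 4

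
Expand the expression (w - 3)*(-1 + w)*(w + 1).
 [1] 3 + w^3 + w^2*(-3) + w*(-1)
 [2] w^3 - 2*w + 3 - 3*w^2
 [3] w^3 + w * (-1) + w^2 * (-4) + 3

Expanding (w - 3)*(-1 + w)*(w + 1):
= 3 + w^3 + w^2*(-3) + w*(-1)
1) 3 + w^3 + w^2*(-3) + w*(-1)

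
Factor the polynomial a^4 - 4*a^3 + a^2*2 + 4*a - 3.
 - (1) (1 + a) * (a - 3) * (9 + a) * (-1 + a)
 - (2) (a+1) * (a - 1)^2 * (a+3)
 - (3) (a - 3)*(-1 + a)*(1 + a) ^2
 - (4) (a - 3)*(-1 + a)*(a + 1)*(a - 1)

We need to factor a^4 - 4*a^3 + a^2*2 + 4*a - 3.
The factored form is (a - 3)*(-1 + a)*(a + 1)*(a - 1).
4) (a - 3)*(-1 + a)*(a + 1)*(a - 1)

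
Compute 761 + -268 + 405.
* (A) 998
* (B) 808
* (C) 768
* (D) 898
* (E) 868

First: 761 + -268 = 493
Then: 493 + 405 = 898
D) 898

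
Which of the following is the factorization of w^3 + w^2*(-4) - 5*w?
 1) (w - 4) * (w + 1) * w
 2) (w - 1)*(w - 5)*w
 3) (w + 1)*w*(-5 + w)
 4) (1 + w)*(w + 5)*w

We need to factor w^3 + w^2*(-4) - 5*w.
The factored form is (w + 1)*w*(-5 + w).
3) (w + 1)*w*(-5 + w)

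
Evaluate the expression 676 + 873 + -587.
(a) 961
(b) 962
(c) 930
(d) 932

First: 676 + 873 = 1549
Then: 1549 + -587 = 962
b) 962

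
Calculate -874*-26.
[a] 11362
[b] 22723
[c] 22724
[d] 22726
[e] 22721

-874 * -26 = 22724
c) 22724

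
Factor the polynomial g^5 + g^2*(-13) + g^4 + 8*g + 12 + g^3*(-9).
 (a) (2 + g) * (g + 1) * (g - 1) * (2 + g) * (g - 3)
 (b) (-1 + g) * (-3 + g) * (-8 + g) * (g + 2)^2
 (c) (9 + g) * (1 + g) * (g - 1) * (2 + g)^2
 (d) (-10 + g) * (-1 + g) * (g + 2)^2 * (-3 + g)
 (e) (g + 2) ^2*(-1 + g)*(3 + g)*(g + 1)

We need to factor g^5 + g^2*(-13) + g^4 + 8*g + 12 + g^3*(-9).
The factored form is (2 + g) * (g + 1) * (g - 1) * (2 + g) * (g - 3).
a) (2 + g) * (g + 1) * (g - 1) * (2 + g) * (g - 3)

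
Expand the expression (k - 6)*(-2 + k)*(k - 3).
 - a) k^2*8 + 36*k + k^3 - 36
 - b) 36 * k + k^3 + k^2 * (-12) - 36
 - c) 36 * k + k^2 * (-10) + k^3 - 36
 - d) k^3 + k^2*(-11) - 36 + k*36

Expanding (k - 6)*(-2 + k)*(k - 3):
= k^3 + k^2*(-11) - 36 + k*36
d) k^3 + k^2*(-11) - 36 + k*36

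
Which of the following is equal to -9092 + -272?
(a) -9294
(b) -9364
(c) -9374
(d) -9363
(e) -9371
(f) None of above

-9092 + -272 = -9364
b) -9364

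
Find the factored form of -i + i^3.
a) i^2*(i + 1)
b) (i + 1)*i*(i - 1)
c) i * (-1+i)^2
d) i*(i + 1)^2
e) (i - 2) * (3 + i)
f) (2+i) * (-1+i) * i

We need to factor -i + i^3.
The factored form is (i + 1)*i*(i - 1).
b) (i + 1)*i*(i - 1)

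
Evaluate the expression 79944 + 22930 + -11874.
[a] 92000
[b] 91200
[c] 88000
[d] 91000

First: 79944 + 22930 = 102874
Then: 102874 + -11874 = 91000
d) 91000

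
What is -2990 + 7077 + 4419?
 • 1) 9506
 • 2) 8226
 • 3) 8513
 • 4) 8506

First: -2990 + 7077 = 4087
Then: 4087 + 4419 = 8506
4) 8506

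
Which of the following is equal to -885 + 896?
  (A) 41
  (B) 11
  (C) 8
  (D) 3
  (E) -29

-885 + 896 = 11
B) 11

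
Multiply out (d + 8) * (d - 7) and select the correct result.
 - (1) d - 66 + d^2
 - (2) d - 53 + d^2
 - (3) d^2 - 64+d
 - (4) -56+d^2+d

Expanding (d + 8) * (d - 7):
= -56+d^2+d
4) -56+d^2+d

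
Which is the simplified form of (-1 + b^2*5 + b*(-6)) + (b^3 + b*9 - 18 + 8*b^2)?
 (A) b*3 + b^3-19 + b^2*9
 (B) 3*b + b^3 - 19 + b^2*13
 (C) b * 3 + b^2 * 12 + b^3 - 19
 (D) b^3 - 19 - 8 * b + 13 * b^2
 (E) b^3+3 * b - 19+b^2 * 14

Adding the polynomials and combining like terms:
(-1 + b^2*5 + b*(-6)) + (b^3 + b*9 - 18 + 8*b^2)
= 3*b + b^3 - 19 + b^2*13
B) 3*b + b^3 - 19 + b^2*13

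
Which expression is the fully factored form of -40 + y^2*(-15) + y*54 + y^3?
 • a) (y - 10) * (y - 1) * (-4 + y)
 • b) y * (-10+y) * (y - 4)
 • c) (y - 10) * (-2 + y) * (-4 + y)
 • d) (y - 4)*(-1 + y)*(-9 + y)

We need to factor -40 + y^2*(-15) + y*54 + y^3.
The factored form is (y - 10) * (y - 1) * (-4 + y).
a) (y - 10) * (y - 1) * (-4 + y)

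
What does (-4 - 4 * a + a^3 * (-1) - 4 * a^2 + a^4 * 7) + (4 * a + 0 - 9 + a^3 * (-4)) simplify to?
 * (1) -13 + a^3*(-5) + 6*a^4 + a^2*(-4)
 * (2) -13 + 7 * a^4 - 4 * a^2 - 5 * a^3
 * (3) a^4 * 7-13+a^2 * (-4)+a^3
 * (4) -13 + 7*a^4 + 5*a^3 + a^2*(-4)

Adding the polynomials and combining like terms:
(-4 - 4*a + a^3*(-1) - 4*a^2 + a^4*7) + (4*a + 0 - 9 + a^3*(-4))
= -13 + 7 * a^4 - 4 * a^2 - 5 * a^3
2) -13 + 7 * a^4 - 4 * a^2 - 5 * a^3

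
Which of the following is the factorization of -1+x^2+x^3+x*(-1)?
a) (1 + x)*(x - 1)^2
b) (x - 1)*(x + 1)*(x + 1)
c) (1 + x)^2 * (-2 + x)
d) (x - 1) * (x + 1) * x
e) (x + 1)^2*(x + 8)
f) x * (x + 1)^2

We need to factor -1+x^2+x^3+x*(-1).
The factored form is (x - 1)*(x + 1)*(x + 1).
b) (x - 1)*(x + 1)*(x + 1)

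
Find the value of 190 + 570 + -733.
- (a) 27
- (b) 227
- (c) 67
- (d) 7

First: 190 + 570 = 760
Then: 760 + -733 = 27
a) 27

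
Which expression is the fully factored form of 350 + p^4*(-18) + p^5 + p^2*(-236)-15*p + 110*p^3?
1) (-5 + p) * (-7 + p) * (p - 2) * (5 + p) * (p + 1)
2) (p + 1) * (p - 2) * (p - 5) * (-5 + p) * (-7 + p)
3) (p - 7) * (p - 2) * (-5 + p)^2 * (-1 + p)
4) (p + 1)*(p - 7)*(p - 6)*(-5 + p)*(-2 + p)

We need to factor 350 + p^4*(-18) + p^5 + p^2*(-236)-15*p + 110*p^3.
The factored form is (p + 1) * (p - 2) * (p - 5) * (-5 + p) * (-7 + p).
2) (p + 1) * (p - 2) * (p - 5) * (-5 + p) * (-7 + p)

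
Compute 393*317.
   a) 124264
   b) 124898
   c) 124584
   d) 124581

393 * 317 = 124581
d) 124581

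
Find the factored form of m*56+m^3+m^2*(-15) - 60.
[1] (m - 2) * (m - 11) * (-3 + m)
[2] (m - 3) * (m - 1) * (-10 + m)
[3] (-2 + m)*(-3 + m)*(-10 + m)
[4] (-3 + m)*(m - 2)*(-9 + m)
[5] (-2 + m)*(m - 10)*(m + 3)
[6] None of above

We need to factor m*56+m^3+m^2*(-15) - 60.
The factored form is (-2 + m)*(-3 + m)*(-10 + m).
3) (-2 + m)*(-3 + m)*(-10 + m)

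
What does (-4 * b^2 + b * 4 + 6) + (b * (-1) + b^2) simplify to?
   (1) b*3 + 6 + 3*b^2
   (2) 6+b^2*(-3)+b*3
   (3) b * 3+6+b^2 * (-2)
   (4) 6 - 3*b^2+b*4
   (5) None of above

Adding the polynomials and combining like terms:
(-4*b^2 + b*4 + 6) + (b*(-1) + b^2)
= 6+b^2*(-3)+b*3
2) 6+b^2*(-3)+b*3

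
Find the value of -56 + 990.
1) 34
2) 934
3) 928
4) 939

-56 + 990 = 934
2) 934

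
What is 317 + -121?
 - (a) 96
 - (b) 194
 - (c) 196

317 + -121 = 196
c) 196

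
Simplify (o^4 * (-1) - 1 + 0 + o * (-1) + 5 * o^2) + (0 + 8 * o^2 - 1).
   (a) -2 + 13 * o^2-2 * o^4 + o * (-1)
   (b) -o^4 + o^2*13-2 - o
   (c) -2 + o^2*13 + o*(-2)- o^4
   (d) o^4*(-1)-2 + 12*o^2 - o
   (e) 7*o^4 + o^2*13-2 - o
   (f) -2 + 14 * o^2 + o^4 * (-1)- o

Adding the polynomials and combining like terms:
(o^4*(-1) - 1 + 0 + o*(-1) + 5*o^2) + (0 + 8*o^2 - 1)
= -o^4 + o^2*13-2 - o
b) -o^4 + o^2*13-2 - o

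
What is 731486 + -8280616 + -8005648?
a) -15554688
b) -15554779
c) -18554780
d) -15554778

First: 731486 + -8280616 = -7549130
Then: -7549130 + -8005648 = -15554778
d) -15554778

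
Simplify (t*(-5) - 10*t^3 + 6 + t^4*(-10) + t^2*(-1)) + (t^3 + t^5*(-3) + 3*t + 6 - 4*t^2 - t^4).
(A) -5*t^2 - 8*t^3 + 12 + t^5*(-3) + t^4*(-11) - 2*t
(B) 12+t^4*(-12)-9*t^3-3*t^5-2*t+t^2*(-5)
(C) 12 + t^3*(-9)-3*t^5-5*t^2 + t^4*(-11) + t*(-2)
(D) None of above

Adding the polynomials and combining like terms:
(t*(-5) - 10*t^3 + 6 + t^4*(-10) + t^2*(-1)) + (t^3 + t^5*(-3) + 3*t + 6 - 4*t^2 - t^4)
= 12 + t^3*(-9)-3*t^5-5*t^2 + t^4*(-11) + t*(-2)
C) 12 + t^3*(-9)-3*t^5-5*t^2 + t^4*(-11) + t*(-2)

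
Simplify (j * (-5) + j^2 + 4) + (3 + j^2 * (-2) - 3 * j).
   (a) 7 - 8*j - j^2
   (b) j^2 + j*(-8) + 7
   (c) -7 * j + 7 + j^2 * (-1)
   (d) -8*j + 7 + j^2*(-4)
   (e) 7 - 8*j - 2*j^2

Adding the polynomials and combining like terms:
(j*(-5) + j^2 + 4) + (3 + j^2*(-2) - 3*j)
= 7 - 8*j - j^2
a) 7 - 8*j - j^2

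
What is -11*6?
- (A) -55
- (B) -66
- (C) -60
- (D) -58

-11 * 6 = -66
B) -66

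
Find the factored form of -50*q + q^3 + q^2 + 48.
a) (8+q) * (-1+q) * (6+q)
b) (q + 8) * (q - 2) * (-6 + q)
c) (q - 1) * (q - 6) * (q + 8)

We need to factor -50*q + q^3 + q^2 + 48.
The factored form is (q - 1) * (q - 6) * (q + 8).
c) (q - 1) * (q - 6) * (q + 8)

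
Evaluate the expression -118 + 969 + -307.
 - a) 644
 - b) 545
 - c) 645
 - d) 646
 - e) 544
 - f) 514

First: -118 + 969 = 851
Then: 851 + -307 = 544
e) 544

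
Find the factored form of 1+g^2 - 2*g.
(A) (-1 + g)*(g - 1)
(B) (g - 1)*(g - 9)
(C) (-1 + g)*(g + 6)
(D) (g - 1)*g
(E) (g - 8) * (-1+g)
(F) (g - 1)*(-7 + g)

We need to factor 1+g^2 - 2*g.
The factored form is (-1 + g)*(g - 1).
A) (-1 + g)*(g - 1)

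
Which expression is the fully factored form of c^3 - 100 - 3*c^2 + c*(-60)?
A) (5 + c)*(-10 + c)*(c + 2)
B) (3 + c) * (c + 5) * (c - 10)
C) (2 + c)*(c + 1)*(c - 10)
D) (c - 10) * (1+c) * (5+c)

We need to factor c^3 - 100 - 3*c^2 + c*(-60).
The factored form is (5 + c)*(-10 + c)*(c + 2).
A) (5 + c)*(-10 + c)*(c + 2)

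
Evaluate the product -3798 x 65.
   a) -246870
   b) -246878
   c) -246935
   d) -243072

-3798 * 65 = -246870
a) -246870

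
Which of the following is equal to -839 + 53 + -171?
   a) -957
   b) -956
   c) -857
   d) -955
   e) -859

First: -839 + 53 = -786
Then: -786 + -171 = -957
a) -957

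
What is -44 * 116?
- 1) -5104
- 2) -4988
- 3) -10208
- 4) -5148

-44 * 116 = -5104
1) -5104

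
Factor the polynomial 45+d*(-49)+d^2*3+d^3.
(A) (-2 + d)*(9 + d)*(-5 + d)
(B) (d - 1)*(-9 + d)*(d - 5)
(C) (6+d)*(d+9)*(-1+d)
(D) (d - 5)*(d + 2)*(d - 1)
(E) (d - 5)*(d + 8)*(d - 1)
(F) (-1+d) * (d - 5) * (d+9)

We need to factor 45+d*(-49)+d^2*3+d^3.
The factored form is (-1+d) * (d - 5) * (d+9).
F) (-1+d) * (d - 5) * (d+9)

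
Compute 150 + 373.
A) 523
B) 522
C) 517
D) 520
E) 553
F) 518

150 + 373 = 523
A) 523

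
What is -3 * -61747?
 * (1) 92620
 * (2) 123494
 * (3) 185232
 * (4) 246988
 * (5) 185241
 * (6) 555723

-3 * -61747 = 185241
5) 185241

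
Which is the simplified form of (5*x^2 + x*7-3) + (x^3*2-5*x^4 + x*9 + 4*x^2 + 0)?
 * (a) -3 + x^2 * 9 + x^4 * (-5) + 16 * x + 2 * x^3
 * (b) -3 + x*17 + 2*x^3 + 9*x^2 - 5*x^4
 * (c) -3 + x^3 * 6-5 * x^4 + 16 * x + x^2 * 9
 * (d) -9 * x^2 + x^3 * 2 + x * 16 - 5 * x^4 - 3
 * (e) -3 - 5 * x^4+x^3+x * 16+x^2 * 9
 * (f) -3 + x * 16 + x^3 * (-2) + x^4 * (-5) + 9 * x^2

Adding the polynomials and combining like terms:
(5*x^2 + x*7 - 3) + (x^3*2 - 5*x^4 + x*9 + 4*x^2 + 0)
= -3 + x^2 * 9 + x^4 * (-5) + 16 * x + 2 * x^3
a) -3 + x^2 * 9 + x^4 * (-5) + 16 * x + 2 * x^3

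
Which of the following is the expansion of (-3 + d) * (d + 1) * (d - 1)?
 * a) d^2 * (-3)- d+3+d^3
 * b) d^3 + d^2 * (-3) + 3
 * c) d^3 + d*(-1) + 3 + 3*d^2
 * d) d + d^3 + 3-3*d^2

Expanding (-3 + d) * (d + 1) * (d - 1):
= d^2 * (-3)- d+3+d^3
a) d^2 * (-3)- d+3+d^3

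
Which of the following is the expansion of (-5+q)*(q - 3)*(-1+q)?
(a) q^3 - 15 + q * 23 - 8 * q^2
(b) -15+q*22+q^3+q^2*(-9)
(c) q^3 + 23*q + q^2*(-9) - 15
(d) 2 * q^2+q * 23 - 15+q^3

Expanding (-5+q)*(q - 3)*(-1+q):
= q^3 + 23*q + q^2*(-9) - 15
c) q^3 + 23*q + q^2*(-9) - 15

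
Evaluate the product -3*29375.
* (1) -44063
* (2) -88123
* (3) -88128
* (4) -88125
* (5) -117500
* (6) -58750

-3 * 29375 = -88125
4) -88125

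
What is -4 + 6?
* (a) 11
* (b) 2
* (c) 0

-4 + 6 = 2
b) 2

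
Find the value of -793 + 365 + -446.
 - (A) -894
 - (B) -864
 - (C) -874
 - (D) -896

First: -793 + 365 = -428
Then: -428 + -446 = -874
C) -874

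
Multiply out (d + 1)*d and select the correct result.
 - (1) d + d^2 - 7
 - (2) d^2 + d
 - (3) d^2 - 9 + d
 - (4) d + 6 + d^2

Expanding (d + 1)*d:
= d^2 + d
2) d^2 + d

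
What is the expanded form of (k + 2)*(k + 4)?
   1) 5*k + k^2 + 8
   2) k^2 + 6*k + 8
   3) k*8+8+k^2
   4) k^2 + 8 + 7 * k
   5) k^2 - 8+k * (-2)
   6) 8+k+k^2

Expanding (k + 2)*(k + 4):
= k^2 + 6*k + 8
2) k^2 + 6*k + 8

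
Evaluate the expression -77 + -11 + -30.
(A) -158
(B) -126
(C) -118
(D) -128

First: -77 + -11 = -88
Then: -88 + -30 = -118
C) -118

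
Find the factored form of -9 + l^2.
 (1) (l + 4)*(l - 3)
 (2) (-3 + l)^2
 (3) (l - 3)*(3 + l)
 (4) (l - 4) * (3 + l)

We need to factor -9 + l^2.
The factored form is (l - 3)*(3 + l).
3) (l - 3)*(3 + l)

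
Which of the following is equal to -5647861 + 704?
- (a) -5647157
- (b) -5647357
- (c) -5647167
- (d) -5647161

-5647861 + 704 = -5647157
a) -5647157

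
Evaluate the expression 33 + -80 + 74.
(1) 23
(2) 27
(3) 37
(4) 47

First: 33 + -80 = -47
Then: -47 + 74 = 27
2) 27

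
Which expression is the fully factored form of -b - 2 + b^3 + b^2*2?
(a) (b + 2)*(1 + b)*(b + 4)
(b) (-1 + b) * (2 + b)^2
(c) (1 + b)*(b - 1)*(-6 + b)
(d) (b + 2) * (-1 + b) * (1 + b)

We need to factor -b - 2 + b^3 + b^2*2.
The factored form is (b + 2) * (-1 + b) * (1 + b).
d) (b + 2) * (-1 + b) * (1 + b)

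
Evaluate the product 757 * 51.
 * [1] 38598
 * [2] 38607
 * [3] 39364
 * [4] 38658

757 * 51 = 38607
2) 38607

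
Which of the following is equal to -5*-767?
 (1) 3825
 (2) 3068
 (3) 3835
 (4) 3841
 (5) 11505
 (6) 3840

-5 * -767 = 3835
3) 3835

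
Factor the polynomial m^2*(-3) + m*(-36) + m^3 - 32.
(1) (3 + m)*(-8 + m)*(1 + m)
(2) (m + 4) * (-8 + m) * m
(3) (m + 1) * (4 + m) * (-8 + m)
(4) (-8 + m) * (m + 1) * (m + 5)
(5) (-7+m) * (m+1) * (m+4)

We need to factor m^2*(-3) + m*(-36) + m^3 - 32.
The factored form is (m + 1) * (4 + m) * (-8 + m).
3) (m + 1) * (4 + m) * (-8 + m)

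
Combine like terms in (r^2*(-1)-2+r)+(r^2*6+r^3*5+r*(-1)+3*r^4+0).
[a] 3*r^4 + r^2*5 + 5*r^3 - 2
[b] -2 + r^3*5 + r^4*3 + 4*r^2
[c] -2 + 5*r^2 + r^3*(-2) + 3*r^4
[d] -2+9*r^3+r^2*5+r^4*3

Adding the polynomials and combining like terms:
(r^2*(-1) - 2 + r) + (r^2*6 + r^3*5 + r*(-1) + 3*r^4 + 0)
= 3*r^4 + r^2*5 + 5*r^3 - 2
a) 3*r^4 + r^2*5 + 5*r^3 - 2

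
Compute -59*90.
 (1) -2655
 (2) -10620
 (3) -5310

-59 * 90 = -5310
3) -5310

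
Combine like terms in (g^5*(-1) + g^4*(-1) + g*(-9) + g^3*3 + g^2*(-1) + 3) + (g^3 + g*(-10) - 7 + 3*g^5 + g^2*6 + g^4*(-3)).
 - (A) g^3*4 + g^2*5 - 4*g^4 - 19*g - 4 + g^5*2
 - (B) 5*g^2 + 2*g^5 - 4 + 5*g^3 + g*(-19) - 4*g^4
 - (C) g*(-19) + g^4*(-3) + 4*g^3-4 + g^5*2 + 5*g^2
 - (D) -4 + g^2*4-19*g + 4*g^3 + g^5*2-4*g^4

Adding the polynomials and combining like terms:
(g^5*(-1) + g^4*(-1) + g*(-9) + g^3*3 + g^2*(-1) + 3) + (g^3 + g*(-10) - 7 + 3*g^5 + g^2*6 + g^4*(-3))
= g^3*4 + g^2*5 - 4*g^4 - 19*g - 4 + g^5*2
A) g^3*4 + g^2*5 - 4*g^4 - 19*g - 4 + g^5*2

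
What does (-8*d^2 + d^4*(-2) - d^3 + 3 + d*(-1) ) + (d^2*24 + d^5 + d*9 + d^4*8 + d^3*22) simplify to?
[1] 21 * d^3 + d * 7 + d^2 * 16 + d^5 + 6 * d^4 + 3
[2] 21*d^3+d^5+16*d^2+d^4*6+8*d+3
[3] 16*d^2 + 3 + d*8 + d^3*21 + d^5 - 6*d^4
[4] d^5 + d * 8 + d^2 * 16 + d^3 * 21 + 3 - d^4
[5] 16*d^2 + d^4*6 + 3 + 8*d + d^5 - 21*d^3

Adding the polynomials and combining like terms:
(-8*d^2 + d^4*(-2) - d^3 + 3 + d*(-1)) + (d^2*24 + d^5 + d*9 + d^4*8 + d^3*22)
= 21*d^3+d^5+16*d^2+d^4*6+8*d+3
2) 21*d^3+d^5+16*d^2+d^4*6+8*d+3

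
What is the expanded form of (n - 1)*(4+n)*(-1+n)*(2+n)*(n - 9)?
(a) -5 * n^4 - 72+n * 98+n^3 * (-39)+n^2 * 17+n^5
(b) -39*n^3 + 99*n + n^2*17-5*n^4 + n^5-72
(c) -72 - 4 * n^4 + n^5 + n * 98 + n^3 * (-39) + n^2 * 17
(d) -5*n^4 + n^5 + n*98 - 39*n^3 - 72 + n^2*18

Expanding (n - 1)*(4+n)*(-1+n)*(2+n)*(n - 9):
= -5 * n^4 - 72+n * 98+n^3 * (-39)+n^2 * 17+n^5
a) -5 * n^4 - 72+n * 98+n^3 * (-39)+n^2 * 17+n^5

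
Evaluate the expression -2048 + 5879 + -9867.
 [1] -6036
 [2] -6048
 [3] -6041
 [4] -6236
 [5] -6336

First: -2048 + 5879 = 3831
Then: 3831 + -9867 = -6036
1) -6036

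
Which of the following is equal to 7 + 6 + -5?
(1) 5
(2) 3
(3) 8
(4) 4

First: 7 + 6 = 13
Then: 13 + -5 = 8
3) 8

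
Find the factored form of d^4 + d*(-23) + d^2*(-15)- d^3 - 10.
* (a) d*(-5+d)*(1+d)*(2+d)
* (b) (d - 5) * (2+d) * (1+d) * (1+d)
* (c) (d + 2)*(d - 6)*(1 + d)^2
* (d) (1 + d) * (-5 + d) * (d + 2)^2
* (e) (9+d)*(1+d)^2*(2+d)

We need to factor d^4 + d*(-23) + d^2*(-15)- d^3 - 10.
The factored form is (d - 5) * (2+d) * (1+d) * (1+d).
b) (d - 5) * (2+d) * (1+d) * (1+d)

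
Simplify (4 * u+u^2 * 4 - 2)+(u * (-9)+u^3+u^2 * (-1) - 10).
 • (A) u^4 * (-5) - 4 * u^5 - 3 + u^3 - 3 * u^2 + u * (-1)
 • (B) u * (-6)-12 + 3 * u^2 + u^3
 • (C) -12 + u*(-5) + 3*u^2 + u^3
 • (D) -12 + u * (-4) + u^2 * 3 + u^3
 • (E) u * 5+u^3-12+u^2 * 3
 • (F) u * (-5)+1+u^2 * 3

Adding the polynomials and combining like terms:
(4*u + u^2*4 - 2) + (u*(-9) + u^3 + u^2*(-1) - 10)
= -12 + u*(-5) + 3*u^2 + u^3
C) -12 + u*(-5) + 3*u^2 + u^3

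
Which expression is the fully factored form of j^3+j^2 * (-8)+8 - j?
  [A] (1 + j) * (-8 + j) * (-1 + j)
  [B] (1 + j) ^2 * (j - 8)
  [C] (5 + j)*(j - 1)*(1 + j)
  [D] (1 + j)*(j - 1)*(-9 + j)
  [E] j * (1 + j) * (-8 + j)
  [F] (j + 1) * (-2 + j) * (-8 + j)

We need to factor j^3+j^2 * (-8)+8 - j.
The factored form is (1 + j) * (-8 + j) * (-1 + j).
A) (1 + j) * (-8 + j) * (-1 + j)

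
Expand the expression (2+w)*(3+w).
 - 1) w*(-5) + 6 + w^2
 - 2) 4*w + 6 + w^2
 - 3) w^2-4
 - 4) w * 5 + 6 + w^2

Expanding (2+w)*(3+w):
= w * 5 + 6 + w^2
4) w * 5 + 6 + w^2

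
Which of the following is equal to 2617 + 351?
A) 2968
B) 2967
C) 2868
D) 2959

2617 + 351 = 2968
A) 2968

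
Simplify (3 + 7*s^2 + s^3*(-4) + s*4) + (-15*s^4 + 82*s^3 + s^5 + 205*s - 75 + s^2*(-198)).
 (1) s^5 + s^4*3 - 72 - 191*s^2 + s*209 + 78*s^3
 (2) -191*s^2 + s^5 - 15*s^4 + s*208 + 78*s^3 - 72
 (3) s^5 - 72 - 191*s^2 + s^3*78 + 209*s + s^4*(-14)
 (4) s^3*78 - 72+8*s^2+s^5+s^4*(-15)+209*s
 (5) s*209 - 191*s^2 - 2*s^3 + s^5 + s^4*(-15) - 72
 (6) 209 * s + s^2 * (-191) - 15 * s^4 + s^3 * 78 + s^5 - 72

Adding the polynomials and combining like terms:
(3 + 7*s^2 + s^3*(-4) + s*4) + (-15*s^4 + 82*s^3 + s^5 + 205*s - 75 + s^2*(-198))
= 209 * s + s^2 * (-191) - 15 * s^4 + s^3 * 78 + s^5 - 72
6) 209 * s + s^2 * (-191) - 15 * s^4 + s^3 * 78 + s^5 - 72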